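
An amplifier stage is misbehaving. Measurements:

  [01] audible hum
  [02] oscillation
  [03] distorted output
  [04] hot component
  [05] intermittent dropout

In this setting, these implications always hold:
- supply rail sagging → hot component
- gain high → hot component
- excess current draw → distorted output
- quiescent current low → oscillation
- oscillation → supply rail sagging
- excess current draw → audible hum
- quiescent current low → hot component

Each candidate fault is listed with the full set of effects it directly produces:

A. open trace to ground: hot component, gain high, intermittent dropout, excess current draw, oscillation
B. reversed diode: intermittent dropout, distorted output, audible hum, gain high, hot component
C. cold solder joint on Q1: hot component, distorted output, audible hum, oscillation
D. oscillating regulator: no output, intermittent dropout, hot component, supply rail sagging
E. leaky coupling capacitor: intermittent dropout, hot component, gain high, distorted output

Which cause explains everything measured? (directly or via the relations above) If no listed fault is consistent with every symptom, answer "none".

A

Checking each candidate against the observations:
(A) open trace to ground — audible hum yes (via excess current draw → audible hum); oscillation yes; distorted output yes (via excess current draw → distorted output); hot component yes; intermittent dropout yes
(B) reversed diode — does not account for oscillation
(C) cold solder joint on Q1 — does not account for intermittent dropout
(D) oscillating regulator — does not account for audible hum, oscillation, distorted output
(E) leaky coupling capacitor — does not account for audible hum, oscillation
Only (A) is consistent with every observation.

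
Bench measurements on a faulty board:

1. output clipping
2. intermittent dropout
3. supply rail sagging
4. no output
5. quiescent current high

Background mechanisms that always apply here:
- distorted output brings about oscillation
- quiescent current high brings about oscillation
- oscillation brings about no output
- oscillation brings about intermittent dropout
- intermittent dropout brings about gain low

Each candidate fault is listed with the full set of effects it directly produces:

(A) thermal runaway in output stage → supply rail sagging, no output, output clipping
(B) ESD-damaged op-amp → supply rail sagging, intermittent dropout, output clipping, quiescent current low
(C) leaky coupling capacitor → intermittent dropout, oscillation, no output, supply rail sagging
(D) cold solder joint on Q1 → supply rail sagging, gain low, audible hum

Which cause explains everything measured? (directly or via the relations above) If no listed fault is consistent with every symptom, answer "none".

none

Checking each candidate against the observations:
(A) thermal runaway in output stage — output clipping yes; intermittent dropout NO; supply rail sagging yes; no output yes; quiescent current high NO
(B) ESD-damaged op-amp — output clipping yes; intermittent dropout yes; supply rail sagging yes; no output NO; quiescent current high NO
(C) leaky coupling capacitor — output clipping NO; intermittent dropout yes; supply rail sagging yes; no output yes; quiescent current high NO
(D) cold solder joint on Q1 — output clipping NO; intermittent dropout NO; supply rail sagging yes; no output NO; quiescent current high NO
None of the listed candidates fits everything.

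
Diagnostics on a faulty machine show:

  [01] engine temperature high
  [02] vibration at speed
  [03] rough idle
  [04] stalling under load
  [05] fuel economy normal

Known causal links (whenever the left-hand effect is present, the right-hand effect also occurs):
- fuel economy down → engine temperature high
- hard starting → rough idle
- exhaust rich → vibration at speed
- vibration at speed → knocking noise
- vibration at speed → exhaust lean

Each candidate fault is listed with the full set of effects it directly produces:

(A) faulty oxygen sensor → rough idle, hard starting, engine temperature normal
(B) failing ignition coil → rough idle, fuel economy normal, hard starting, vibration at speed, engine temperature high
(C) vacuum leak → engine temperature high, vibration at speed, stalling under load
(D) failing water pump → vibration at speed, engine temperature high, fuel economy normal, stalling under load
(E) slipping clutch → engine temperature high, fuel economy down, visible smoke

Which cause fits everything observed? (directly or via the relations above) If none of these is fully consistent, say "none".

none

Testing each hypothesis:
(A) faulty oxygen sensor — engine temperature high -; vibration at speed -; rough idle +; stalling under load -; fuel economy normal -
(B) failing ignition coil — engine temperature high +; vibration at speed +; rough idle +; stalling under load -; fuel economy normal +
(C) vacuum leak — engine temperature high +; vibration at speed +; rough idle -; stalling under load +; fuel economy normal -
(D) failing water pump — engine temperature high +; vibration at speed +; rough idle -; stalling under load +; fuel economy normal +
(E) slipping clutch — engine temperature high +; vibration at speed -; rough idle -; stalling under load -; fuel economy normal -
No candidate is consistent with all observations.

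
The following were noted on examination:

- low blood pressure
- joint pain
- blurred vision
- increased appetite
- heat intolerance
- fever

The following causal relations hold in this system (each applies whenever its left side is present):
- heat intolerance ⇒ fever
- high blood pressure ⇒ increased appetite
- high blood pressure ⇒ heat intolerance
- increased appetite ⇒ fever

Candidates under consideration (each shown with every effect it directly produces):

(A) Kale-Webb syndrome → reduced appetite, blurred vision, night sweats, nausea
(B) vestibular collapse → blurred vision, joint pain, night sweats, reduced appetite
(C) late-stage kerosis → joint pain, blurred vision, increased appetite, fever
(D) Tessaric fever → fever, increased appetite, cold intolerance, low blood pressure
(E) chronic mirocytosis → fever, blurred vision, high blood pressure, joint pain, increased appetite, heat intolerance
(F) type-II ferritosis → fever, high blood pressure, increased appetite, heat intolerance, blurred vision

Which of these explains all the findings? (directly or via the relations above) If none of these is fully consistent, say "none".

none

Testing each hypothesis:
(A) Kale-Webb syndrome — low blood pressure ✗; joint pain ✗; blurred vision ✓; increased appetite ✗; heat intolerance ✗; fever ✗
(B) vestibular collapse — fails on low blood pressure, increased appetite, heat intolerance, fever (predicts reduced appetite, not increased appetite)
(C) late-stage kerosis — does not account for low blood pressure, heat intolerance
(D) Tessaric fever — low blood pressure ✓; joint pain ✗; blurred vision ✗; increased appetite ✓; heat intolerance ✗; fever ✓
(E) chronic mirocytosis — fails on low blood pressure (predicts high blood pressure, not low blood pressure)
(F) type-II ferritosis — low blood pressure ✗; joint pain ✗; blurred vision ✓; increased appetite ✓; heat intolerance ✓; fever ✓
Every candidate fails on at least one observation.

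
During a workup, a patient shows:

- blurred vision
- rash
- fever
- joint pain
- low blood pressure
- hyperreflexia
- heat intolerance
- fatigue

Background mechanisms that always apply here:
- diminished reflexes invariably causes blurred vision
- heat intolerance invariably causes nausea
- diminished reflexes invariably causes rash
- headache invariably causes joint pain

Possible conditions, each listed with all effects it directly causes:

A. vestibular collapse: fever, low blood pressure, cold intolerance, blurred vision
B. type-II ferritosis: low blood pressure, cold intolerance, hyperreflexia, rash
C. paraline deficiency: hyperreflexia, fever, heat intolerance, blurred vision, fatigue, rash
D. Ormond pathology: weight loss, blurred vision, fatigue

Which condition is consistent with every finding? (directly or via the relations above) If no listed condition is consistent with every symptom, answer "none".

Checking each candidate against the observations:
(A) vestibular collapse — blurred vision match; rash miss; fever match; joint pain miss; low blood pressure match; hyperreflexia miss; heat intolerance miss; fatigue miss
(B) type-II ferritosis — blurred vision miss; rash match; fever miss; joint pain miss; low blood pressure match; hyperreflexia match; heat intolerance miss; fatigue miss
(C) paraline deficiency — blurred vision match; rash match; fever match; joint pain miss; low blood pressure miss; hyperreflexia match; heat intolerance match; fatigue match
(D) Ormond pathology — does not account for rash, fever, joint pain, low blood pressure, hyperreflexia, heat intolerance
None of the listed candidates fits everything.

none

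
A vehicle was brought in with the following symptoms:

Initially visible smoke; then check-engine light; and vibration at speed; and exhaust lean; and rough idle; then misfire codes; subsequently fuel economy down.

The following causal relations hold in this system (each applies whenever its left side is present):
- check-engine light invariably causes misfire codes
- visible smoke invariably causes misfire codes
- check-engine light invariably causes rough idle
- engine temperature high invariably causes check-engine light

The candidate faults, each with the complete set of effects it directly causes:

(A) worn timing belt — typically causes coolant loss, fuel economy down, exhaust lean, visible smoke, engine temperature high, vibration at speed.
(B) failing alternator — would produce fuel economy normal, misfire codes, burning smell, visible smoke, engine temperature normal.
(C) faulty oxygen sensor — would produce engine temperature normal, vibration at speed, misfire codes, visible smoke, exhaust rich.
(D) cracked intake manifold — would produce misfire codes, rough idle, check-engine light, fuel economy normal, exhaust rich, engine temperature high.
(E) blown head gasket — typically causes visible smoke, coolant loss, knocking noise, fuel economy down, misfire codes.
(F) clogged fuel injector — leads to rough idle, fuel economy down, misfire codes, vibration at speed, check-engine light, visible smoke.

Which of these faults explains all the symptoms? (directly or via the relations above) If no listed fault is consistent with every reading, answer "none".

Testing each hypothesis:
(A) worn timing belt — accounts for every observation (check-engine light by engine temperature high → check-engine light)
(B) failing alternator — fails on check-engine light, vibration at speed, exhaust lean, rough idle, fuel economy down (predicts fuel economy normal, not fuel economy down)
(C) faulty oxygen sensor — fails on check-engine light, exhaust lean, rough idle, fuel economy down (predicts exhaust rich, not exhaust lean)
(D) cracked intake manifold — visible smoke NO; check-engine light yes; vibration at speed NO; exhaust lean NO; rough idle yes; misfire codes yes; fuel economy down NO
(E) blown head gasket — visible smoke yes; check-engine light NO; vibration at speed NO; exhaust lean NO; rough idle NO; misfire codes yes; fuel economy down yes
(F) clogged fuel injector — does not account for exhaust lean
Only (A) is consistent with every observation.

A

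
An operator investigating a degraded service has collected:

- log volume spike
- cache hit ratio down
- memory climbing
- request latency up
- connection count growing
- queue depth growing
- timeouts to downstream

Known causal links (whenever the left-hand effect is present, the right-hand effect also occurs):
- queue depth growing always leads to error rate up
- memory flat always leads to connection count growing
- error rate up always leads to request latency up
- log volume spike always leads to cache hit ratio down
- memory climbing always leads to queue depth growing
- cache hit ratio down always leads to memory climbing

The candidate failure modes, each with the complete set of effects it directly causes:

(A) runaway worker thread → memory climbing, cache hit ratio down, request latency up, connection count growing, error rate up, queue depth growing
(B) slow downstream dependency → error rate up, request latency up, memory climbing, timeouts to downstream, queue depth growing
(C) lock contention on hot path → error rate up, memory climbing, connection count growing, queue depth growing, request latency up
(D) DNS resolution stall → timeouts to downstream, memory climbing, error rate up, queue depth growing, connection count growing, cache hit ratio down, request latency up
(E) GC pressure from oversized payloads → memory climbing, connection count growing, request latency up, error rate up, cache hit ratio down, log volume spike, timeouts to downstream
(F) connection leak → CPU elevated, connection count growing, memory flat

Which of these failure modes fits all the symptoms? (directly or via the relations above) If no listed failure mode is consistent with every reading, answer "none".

E

Per-candidate check:
(A) runaway worker thread — log volume spike ✗; cache hit ratio down ✓; memory climbing ✓; request latency up ✓; connection count growing ✓; queue depth growing ✓; timeouts to downstream ✗
(B) slow downstream dependency — does not account for log volume spike, cache hit ratio down, connection count growing
(C) lock contention on hot path — log volume spike ✗; cache hit ratio down ✗; memory climbing ✓; request latency up ✓; connection count growing ✓; queue depth growing ✓; timeouts to downstream ✗
(D) DNS resolution stall — log volume spike ✗; cache hit ratio down ✓; memory climbing ✓; request latency up ✓; connection count growing ✓; queue depth growing ✓; timeouts to downstream ✓
(E) GC pressure from oversized payloads — log volume spike ✓; cache hit ratio down ✓; memory climbing ✓; request latency up ✓; connection count growing ✓; queue depth growing ✓ (through memory climbing → queue depth growing); timeouts to downstream ✓
(F) connection leak — log volume spike ✗; cache hit ratio down ✗; memory climbing ✗; request latency up ✗; connection count growing ✓; queue depth growing ✗; timeouts to downstream ✗
(E) is the only candidate with no mismatches.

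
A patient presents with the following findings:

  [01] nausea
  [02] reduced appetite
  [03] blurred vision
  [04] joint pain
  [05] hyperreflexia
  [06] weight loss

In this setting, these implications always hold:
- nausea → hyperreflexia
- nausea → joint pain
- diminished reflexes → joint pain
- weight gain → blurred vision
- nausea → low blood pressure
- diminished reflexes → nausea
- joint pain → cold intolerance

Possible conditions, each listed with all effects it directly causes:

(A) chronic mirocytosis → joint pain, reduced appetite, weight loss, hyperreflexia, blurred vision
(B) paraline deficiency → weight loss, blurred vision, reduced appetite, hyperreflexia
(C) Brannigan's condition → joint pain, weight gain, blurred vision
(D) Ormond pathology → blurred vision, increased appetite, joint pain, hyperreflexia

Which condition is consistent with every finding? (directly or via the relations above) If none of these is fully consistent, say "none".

none

Testing each hypothesis:
(A) chronic mirocytosis — nausea -; reduced appetite +; blurred vision +; joint pain +; hyperreflexia +; weight loss +
(B) paraline deficiency — nausea -; reduced appetite +; blurred vision +; joint pain -; hyperreflexia +; weight loss +
(C) Brannigan's condition — fails on nausea, reduced appetite, hyperreflexia, weight loss (predicts weight gain, not weight loss)
(D) Ormond pathology — nausea -; reduced appetite -; blurred vision +; joint pain +; hyperreflexia +; weight loss -
No candidate is consistent with all observations.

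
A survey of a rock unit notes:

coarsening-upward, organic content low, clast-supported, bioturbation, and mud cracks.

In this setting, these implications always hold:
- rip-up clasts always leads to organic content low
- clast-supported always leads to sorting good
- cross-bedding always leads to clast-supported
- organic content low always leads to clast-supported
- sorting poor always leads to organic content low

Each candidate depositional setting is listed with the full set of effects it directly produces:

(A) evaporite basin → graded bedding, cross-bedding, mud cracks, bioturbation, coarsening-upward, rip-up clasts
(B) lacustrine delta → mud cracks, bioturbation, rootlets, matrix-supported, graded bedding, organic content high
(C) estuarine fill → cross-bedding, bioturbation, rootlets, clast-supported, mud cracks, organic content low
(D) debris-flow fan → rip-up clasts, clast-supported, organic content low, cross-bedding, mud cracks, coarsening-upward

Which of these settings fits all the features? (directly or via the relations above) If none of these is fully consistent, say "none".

A

For each candidate, compare predicted effects to what was observed:
(A) evaporite basin — coarsening-upward +; organic content low + (by rip-up clasts → organic content low); clast-supported + (by cross-bedding → clast-supported); bioturbation +; mud cracks +
(B) lacustrine delta — fails on coarsening-upward, organic content low, clast-supported (predicts organic content high, not organic content low; predicts matrix-supported, not clast-supported)
(C) estuarine fill — coarsening-upward -; organic content low +; clast-supported +; bioturbation +; mud cracks +
(D) debris-flow fan — coarsening-upward +; organic content low +; clast-supported +; bioturbation -; mud cracks +
Only (A) is consistent with every observation.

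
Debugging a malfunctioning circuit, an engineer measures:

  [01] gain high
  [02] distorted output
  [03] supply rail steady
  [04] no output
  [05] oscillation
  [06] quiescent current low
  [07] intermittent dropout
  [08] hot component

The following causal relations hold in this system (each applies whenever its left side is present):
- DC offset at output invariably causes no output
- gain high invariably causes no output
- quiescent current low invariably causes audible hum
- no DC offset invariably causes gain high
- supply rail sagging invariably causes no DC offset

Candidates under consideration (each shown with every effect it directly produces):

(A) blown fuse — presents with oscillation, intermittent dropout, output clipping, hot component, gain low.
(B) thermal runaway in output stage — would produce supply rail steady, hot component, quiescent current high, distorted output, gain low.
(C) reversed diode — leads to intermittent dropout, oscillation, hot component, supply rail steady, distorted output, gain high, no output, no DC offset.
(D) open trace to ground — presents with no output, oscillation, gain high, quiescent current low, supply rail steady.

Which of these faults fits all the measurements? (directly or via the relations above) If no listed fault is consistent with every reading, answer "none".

none

For each candidate, compare predicted effects to what was observed:
(A) blown fuse — fails on gain high, distorted output, supply rail steady, no output, quiescent current low (predicts gain low, not gain high)
(B) thermal runaway in output stage — gain high NO; distorted output yes; supply rail steady yes; no output NO; oscillation NO; quiescent current low NO; intermittent dropout NO; hot component yes
(C) reversed diode — gain high yes; distorted output yes; supply rail steady yes; no output yes; oscillation yes; quiescent current low NO; intermittent dropout yes; hot component yes
(D) open trace to ground — gain high yes; distorted output NO; supply rail steady yes; no output yes; oscillation yes; quiescent current low yes; intermittent dropout NO; hot component NO
Every candidate fails on at least one observation.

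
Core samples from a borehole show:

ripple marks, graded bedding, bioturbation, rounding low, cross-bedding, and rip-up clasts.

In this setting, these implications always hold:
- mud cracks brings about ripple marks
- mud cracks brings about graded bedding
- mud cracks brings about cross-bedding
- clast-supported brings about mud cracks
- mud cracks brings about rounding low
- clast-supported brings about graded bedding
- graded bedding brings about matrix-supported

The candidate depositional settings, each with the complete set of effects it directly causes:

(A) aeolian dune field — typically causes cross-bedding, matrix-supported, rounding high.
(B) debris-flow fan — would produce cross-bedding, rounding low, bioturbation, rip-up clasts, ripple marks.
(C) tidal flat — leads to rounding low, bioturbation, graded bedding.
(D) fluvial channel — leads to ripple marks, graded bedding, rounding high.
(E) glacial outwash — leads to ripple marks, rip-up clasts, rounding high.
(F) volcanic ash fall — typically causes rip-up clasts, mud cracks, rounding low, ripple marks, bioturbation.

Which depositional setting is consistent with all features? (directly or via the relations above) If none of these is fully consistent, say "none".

F

Per-candidate check:
(A) aeolian dune field — ripple marks NO; graded bedding NO; bioturbation NO; rounding low NO; cross-bedding yes; rip-up clasts NO
(B) debris-flow fan — does not account for graded bedding
(C) tidal flat — ripple marks NO; graded bedding yes; bioturbation yes; rounding low yes; cross-bedding NO; rip-up clasts NO
(D) fluvial channel — fails on bioturbation, rounding low, cross-bedding, rip-up clasts (predicts rounding high, not rounding low)
(E) glacial outwash — ripple marks yes; graded bedding NO; bioturbation NO; rounding low NO; cross-bedding NO; rip-up clasts yes
(F) volcanic ash fall — accounts for every observation (graded bedding through mud cracks → graded bedding)
Only (F) is consistent with every observation.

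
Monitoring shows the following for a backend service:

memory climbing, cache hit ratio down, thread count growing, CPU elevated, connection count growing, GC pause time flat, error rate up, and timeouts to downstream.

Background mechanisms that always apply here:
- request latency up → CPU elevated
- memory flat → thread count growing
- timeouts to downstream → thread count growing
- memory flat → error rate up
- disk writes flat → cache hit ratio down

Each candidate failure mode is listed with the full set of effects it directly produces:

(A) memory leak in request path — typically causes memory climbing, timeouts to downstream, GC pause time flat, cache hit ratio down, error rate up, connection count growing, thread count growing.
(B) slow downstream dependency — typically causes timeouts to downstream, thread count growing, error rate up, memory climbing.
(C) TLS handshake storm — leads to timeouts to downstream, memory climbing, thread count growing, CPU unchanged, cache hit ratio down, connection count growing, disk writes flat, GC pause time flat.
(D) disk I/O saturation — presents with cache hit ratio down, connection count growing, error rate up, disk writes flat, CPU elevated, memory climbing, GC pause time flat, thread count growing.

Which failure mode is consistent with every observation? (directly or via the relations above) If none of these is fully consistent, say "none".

Testing each hypothesis:
(A) memory leak in request path — memory climbing ✓; cache hit ratio down ✓; thread count growing ✓; CPU elevated ✗; connection count growing ✓; GC pause time flat ✓; error rate up ✓; timeouts to downstream ✓
(B) slow downstream dependency — memory climbing ✓; cache hit ratio down ✗; thread count growing ✓; CPU elevated ✗; connection count growing ✗; GC pause time flat ✗; error rate up ✓; timeouts to downstream ✓
(C) TLS handshake storm — memory climbing ✓; cache hit ratio down ✓; thread count growing ✓; CPU elevated ✗; connection count growing ✓; GC pause time flat ✓; error rate up ✗; timeouts to downstream ✓
(D) disk I/O saturation — does not account for timeouts to downstream
No candidate is consistent with all observations.

none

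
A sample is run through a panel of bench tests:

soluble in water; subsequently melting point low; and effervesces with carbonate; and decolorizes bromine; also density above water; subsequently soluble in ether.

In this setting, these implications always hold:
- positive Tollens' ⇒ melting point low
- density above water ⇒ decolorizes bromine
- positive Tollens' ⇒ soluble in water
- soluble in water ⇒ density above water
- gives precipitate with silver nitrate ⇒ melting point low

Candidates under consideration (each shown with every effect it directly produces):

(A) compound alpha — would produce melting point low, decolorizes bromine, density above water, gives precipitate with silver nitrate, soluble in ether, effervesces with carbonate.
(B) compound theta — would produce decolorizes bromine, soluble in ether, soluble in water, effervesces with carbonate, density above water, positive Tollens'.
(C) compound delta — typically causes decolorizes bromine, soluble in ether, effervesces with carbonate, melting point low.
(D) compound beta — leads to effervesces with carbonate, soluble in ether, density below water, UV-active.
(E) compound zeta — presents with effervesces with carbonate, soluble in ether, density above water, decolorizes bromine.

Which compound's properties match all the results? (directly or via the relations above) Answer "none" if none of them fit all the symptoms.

B

Testing each hypothesis:
(A) compound alpha — soluble in water ✗; melting point low ✓; effervesces with carbonate ✓; decolorizes bromine ✓; density above water ✓; soluble in ether ✓
(B) compound theta — soluble in water ✓; melting point low ✓ (via positive Tollens' → melting point low); effervesces with carbonate ✓; decolorizes bromine ✓; density above water ✓; soluble in ether ✓
(C) compound delta — soluble in water ✗; melting point low ✓; effervesces with carbonate ✓; decolorizes bromine ✓; density above water ✗; soluble in ether ✓
(D) compound beta — fails on soluble in water, melting point low, decolorizes bromine, density above water (predicts density below water, not density above water)
(E) compound zeta — does not account for soluble in water, melting point low
(B) is the only candidate with no mismatches.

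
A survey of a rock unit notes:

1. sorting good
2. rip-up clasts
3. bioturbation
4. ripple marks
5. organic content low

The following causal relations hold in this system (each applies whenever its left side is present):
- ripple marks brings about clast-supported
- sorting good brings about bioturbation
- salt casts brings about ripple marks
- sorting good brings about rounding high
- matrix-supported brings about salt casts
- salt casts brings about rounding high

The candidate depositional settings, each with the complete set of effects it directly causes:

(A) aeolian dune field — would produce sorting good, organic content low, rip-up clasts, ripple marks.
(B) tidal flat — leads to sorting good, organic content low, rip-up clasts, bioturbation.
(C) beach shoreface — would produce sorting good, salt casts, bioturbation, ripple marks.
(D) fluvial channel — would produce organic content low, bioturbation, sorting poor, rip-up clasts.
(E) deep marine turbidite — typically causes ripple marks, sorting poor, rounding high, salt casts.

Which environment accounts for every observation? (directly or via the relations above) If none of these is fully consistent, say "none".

Testing each hypothesis:
(A) aeolian dune field — accounts for every observation (bioturbation through sorting good → bioturbation)
(B) tidal flat — sorting good match; rip-up clasts match; bioturbation match; ripple marks miss; organic content low match
(C) beach shoreface — does not account for rip-up clasts, organic content low
(D) fluvial channel — sorting good miss; rip-up clasts match; bioturbation match; ripple marks miss; organic content low match
(E) deep marine turbidite — fails on sorting good, rip-up clasts, bioturbation, organic content low (predicts sorting poor, not sorting good)
(A) alone accounts for all the evidence.

A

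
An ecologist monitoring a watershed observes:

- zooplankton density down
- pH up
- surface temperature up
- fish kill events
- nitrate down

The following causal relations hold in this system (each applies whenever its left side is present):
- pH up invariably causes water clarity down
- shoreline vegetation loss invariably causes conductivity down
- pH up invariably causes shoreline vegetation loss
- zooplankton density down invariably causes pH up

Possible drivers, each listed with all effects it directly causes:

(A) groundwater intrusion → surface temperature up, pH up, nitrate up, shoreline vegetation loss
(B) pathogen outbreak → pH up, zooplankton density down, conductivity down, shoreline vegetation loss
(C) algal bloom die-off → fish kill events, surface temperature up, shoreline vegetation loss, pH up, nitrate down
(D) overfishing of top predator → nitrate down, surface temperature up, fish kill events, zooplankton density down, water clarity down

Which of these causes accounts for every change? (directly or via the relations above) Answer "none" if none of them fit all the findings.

D

Checking each candidate against the observations:
(A) groundwater intrusion — zooplankton density down miss; pH up match; surface temperature up match; fish kill events miss; nitrate down miss
(B) pathogen outbreak — does not account for surface temperature up, fish kill events, nitrate down
(C) algal bloom die-off — does not account for zooplankton density down
(D) overfishing of top predator — accounts for every observation (pH up by zooplankton density down → pH up)
Only (D) is consistent with every observation.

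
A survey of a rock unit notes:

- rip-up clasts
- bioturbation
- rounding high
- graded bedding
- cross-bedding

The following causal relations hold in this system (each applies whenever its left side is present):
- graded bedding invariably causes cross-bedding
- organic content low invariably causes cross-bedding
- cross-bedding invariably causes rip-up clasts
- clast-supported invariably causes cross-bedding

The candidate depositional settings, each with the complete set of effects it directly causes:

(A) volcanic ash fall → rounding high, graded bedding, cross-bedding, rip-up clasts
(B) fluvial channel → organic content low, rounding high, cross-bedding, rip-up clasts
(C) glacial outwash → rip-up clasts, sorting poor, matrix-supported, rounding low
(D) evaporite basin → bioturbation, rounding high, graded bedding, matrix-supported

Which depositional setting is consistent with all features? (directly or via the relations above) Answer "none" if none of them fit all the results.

Testing each hypothesis:
(A) volcanic ash fall — does not account for bioturbation
(B) fluvial channel — does not account for bioturbation, graded bedding
(C) glacial outwash — rip-up clasts ✓; bioturbation ✗; rounding high ✗; graded bedding ✗; cross-bedding ✗
(D) evaporite basin — accounts for every observation (rip-up clasts via graded bedding → cross-bedding → rip-up clasts)
(D) alone accounts for all the evidence.

D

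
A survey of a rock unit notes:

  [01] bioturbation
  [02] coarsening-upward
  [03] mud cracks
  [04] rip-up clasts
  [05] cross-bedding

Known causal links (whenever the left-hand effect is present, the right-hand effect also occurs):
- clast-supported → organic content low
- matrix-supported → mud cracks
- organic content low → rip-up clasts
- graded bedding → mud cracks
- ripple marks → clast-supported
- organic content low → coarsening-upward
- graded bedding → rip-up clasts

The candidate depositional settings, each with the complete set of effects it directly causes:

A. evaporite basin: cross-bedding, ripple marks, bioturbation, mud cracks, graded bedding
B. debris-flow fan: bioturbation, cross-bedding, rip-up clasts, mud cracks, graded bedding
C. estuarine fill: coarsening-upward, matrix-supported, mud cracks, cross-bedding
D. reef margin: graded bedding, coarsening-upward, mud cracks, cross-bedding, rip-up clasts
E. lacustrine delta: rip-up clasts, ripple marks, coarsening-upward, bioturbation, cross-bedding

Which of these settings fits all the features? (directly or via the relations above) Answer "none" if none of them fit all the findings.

For each candidate, compare predicted effects to what was observed:
(A) evaporite basin — bioturbation yes; coarsening-upward yes (by ripple marks → clast-supported → organic content low → coarsening-upward); mud cracks yes; rip-up clasts yes (by graded bedding → rip-up clasts); cross-bedding yes
(B) debris-flow fan — bioturbation yes; coarsening-upward NO; mud cracks yes; rip-up clasts yes; cross-bedding yes
(C) estuarine fill — bioturbation NO; coarsening-upward yes; mud cracks yes; rip-up clasts NO; cross-bedding yes
(D) reef margin — does not account for bioturbation
(E) lacustrine delta — bioturbation yes; coarsening-upward yes; mud cracks NO; rip-up clasts yes; cross-bedding yes
Only (A) is consistent with every observation.

A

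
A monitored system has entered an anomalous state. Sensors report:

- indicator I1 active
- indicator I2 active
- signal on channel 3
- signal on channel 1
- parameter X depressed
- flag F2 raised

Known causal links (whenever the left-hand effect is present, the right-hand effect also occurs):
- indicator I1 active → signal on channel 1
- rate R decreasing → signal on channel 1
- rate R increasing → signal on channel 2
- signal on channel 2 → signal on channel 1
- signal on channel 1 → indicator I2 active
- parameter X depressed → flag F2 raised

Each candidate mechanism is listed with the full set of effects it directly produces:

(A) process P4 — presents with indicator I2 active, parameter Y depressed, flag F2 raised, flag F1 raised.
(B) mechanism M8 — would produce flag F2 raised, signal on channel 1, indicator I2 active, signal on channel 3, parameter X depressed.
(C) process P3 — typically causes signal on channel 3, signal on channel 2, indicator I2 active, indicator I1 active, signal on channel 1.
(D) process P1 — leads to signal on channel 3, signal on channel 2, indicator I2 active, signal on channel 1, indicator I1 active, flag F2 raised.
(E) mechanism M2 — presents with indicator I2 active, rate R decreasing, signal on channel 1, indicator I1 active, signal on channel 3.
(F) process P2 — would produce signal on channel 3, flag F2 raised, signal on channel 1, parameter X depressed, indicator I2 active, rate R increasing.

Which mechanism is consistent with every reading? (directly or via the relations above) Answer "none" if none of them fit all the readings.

none

Per-candidate check:
(A) process P4 — indicator I1 active NO; indicator I2 active yes; signal on channel 3 NO; signal on channel 1 NO; parameter X depressed NO; flag F2 raised yes
(B) mechanism M8 — indicator I1 active NO; indicator I2 active yes; signal on channel 3 yes; signal on channel 1 yes; parameter X depressed yes; flag F2 raised yes
(C) process P3 — does not account for parameter X depressed, flag F2 raised
(D) process P1 — indicator I1 active yes; indicator I2 active yes; signal on channel 3 yes; signal on channel 1 yes; parameter X depressed NO; flag F2 raised yes
(E) mechanism M2 — does not account for parameter X depressed, flag F2 raised
(F) process P2 — does not account for indicator I1 active
No candidate is consistent with all observations.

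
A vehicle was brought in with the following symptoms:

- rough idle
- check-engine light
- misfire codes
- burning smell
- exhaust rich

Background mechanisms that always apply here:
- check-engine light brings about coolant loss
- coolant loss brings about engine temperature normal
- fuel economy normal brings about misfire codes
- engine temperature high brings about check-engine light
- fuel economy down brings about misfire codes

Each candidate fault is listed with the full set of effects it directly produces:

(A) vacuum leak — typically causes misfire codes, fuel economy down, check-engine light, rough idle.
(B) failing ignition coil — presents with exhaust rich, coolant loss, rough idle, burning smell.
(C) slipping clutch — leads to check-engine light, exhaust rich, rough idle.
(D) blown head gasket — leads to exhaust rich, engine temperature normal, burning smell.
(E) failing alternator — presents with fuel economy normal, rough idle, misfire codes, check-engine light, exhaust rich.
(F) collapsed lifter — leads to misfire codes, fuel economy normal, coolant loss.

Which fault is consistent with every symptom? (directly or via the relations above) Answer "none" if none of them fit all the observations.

none

Per-candidate check:
(A) vacuum leak — rough idle match; check-engine light match; misfire codes match; burning smell miss; exhaust rich miss
(B) failing ignition coil — does not account for check-engine light, misfire codes
(C) slipping clutch — rough idle match; check-engine light match; misfire codes miss; burning smell miss; exhaust rich match
(D) blown head gasket — does not account for rough idle, check-engine light, misfire codes
(E) failing alternator — does not account for burning smell
(F) collapsed lifter — rough idle miss; check-engine light miss; misfire codes match; burning smell miss; exhaust rich miss
Every candidate fails on at least one observation.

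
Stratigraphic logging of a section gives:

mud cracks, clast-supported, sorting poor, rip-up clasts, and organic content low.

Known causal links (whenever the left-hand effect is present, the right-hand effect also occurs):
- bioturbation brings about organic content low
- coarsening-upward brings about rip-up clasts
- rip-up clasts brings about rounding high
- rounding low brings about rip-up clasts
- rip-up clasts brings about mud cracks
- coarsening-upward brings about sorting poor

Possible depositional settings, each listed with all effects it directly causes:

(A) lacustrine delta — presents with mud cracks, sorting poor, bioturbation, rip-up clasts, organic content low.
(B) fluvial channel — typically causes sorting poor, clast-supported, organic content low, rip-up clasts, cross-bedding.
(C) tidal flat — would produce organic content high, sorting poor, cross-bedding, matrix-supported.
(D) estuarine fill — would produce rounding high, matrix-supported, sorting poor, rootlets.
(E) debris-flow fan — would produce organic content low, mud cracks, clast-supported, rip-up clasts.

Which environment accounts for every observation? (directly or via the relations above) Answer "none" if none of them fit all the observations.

B

Per-candidate check:
(A) lacustrine delta — mud cracks yes; clast-supported NO; sorting poor yes; rip-up clasts yes; organic content low yes
(B) fluvial channel — accounts for every observation (mud cracks via rip-up clasts → mud cracks)
(C) tidal flat — mud cracks NO; clast-supported NO; sorting poor yes; rip-up clasts NO; organic content low NO
(D) estuarine fill — mud cracks NO; clast-supported NO; sorting poor yes; rip-up clasts NO; organic content low NO
(E) debris-flow fan — does not account for sorting poor
(B) alone accounts for all the evidence.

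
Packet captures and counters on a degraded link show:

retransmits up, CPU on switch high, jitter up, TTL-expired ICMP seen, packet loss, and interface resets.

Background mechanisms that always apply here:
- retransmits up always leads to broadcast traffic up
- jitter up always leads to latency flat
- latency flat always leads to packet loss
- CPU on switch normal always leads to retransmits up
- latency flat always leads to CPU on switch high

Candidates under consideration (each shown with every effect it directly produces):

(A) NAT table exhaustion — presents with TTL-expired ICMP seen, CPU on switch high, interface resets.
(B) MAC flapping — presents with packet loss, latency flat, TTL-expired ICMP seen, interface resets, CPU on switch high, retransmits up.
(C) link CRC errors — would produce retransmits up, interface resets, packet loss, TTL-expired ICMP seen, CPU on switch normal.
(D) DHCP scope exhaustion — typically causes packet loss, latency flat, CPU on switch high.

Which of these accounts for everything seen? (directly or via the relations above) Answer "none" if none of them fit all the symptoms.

none

Checking each candidate against the observations:
(A) NAT table exhaustion — does not account for retransmits up, jitter up, packet loss
(B) MAC flapping — retransmits up match; CPU on switch high match; jitter up miss; TTL-expired ICMP seen match; packet loss match; interface resets match
(C) link CRC errors — fails on CPU on switch high, jitter up (predicts CPU on switch normal, not CPU on switch high)
(D) DHCP scope exhaustion — retransmits up miss; CPU on switch high match; jitter up miss; TTL-expired ICMP seen miss; packet loss match; interface resets miss
None of the listed candidates fits everything.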